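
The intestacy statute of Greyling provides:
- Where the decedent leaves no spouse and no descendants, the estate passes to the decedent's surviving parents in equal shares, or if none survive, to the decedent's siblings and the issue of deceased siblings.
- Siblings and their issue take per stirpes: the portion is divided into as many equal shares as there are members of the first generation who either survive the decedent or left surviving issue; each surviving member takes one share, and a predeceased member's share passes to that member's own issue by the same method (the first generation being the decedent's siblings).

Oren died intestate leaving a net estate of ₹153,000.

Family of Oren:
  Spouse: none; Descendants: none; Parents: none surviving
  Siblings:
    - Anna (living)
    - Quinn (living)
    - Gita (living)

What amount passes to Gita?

Gita receives ₹51,000.

The entire ₹153,000 passes to the siblings and their issue.
That amount (₹153,000) is divided into 3 shares of ₹51,000: Anna, Quinn, and Gita each take ₹51,000.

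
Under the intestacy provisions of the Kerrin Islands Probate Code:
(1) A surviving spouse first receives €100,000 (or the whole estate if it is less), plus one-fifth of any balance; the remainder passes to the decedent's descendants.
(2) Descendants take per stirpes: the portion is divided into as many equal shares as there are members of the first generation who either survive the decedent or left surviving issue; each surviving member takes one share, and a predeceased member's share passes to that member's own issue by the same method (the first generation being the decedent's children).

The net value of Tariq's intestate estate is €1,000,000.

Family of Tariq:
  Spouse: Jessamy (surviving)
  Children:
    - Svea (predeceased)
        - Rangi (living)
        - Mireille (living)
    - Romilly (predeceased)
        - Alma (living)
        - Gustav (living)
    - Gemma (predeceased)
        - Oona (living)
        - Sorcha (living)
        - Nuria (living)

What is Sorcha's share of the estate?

Jessamy first takes €100,000, leaving a balance of €900,000. Jessamy then takes one-fifth of the balance (€180,000), for a total of €280,000. The remaining €720,000 passes to the descendants.
The descendants' portion (€720,000) is divided into 3 shares of €240,000: Svea's €240,000 share passes to Svea's issue; Romilly's €240,000 share passes to Romilly's issue; Gemma's €240,000 share passes to Gemma's issue.
Svea's share (€240,000) is divided into 2 shares of €120,000: Rangi and Mireille each take €120,000.
Romilly's share (€240,000) is divided into 2 shares of €120,000: Alma and Gustav each take €120,000.
Gemma's share (€240,000) is divided into 3 shares of €80,000: Oona, Sorcha, and Nuria each take €80,000.

Sorcha receives €80,000.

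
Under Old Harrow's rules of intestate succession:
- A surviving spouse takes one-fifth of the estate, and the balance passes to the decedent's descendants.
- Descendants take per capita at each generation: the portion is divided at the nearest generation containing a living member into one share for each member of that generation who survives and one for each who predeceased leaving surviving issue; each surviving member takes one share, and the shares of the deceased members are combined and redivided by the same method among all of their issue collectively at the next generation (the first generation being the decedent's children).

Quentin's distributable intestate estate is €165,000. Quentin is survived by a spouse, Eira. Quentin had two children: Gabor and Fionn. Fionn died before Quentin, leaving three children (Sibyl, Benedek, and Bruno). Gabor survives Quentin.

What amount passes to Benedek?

Benedek receives €22,000.

Eira takes one-fifth of €165,000 = €33,000. The remaining €132,000 passes to the descendants.
The descendants' portion (€132,000) is divided at the children's generation into 2 shares of €66,000. Gabor takes €66,000. The remaining share for the deceased Fionn (€66,000) is carried to the next generation.
That pool (€66,000) is divided at the grandchildren's generation equally among Sibyl, Benedek, and Bruno: €22,000 each.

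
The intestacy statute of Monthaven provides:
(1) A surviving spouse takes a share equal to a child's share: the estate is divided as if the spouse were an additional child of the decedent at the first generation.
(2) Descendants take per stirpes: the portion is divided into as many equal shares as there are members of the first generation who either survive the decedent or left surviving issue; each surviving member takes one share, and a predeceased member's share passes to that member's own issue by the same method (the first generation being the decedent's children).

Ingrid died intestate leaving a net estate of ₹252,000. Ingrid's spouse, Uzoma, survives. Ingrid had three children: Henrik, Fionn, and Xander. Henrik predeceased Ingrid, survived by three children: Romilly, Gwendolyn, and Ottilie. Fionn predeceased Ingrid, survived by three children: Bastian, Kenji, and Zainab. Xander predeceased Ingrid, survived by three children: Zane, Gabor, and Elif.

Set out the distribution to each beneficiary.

Uzoma: ₹63,000; Romilly: ₹21,000; Gwendolyn: ₹21,000; Ottilie: ₹21,000; Bastian: ₹21,000; Kenji: ₹21,000; Zainab: ₹21,000; Zane: ₹21,000; Gabor: ₹21,000; Elif: ₹21,000

The spouse counts as an additional share at the children's level, so there are 4 primary shares of ₹63,000. Uzoma takes one such share (₹63,000).
The children's combined portion (₹189,000) is divided into 3 shares of ₹63,000: Henrik's ₹63,000 share passes to Henrik's issue; Fionn's ₹63,000 share passes to Fionn's issue; Xander's ₹63,000 share passes to Xander's issue.
Henrik's share (₹63,000) is divided into 3 shares of ₹21,000: Romilly, Gwendolyn, and Ottilie each take ₹21,000.
Fionn's share (₹63,000) is divided into 3 shares of ₹21,000: Bastian, Kenji, and Zainab each take ₹21,000.
Xander's share (₹63,000) is divided into 3 shares of ₹21,000: Zane, Gabor, and Elif each take ₹21,000.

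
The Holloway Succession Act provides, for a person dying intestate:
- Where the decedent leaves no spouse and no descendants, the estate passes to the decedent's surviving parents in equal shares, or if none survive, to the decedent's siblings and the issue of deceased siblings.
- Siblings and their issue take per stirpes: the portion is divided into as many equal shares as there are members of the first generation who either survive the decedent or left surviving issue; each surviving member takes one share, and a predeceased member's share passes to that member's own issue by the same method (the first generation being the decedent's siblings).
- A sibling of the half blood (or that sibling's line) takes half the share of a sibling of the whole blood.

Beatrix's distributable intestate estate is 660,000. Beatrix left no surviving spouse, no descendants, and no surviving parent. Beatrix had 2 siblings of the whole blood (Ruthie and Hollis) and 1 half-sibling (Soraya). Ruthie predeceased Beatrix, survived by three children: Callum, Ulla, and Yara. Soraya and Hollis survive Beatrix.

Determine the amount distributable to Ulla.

The entire 660,000 passes to the siblings and their issue.
Counting each half-blood sibling's line as half a unit, there are 5/2 units in 660,000, so one unit is 264,000. Whole-blood lines (Ruthie and Hollis) take 264,000 each; half-blood lines (Soraya) take 132,000 each.
Ruthie's share (264,000) is divided into 3 shares of 88,000: Callum, Ulla, and Yara each take 88,000.

Ulla receives 88,000.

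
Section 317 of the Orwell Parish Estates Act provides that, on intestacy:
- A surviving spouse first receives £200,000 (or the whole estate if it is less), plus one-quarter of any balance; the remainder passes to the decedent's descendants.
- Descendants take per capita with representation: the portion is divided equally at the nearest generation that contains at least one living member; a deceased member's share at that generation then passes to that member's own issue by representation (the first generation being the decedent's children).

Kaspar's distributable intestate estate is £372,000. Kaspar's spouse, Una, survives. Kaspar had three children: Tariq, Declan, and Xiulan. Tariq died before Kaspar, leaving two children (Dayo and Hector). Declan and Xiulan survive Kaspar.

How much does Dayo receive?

Una first takes £200,000, leaving a balance of £172,000. Una then takes one-quarter of the balance (£43,000), for a total of £243,000. The remaining £129,000 passes to the descendants.
The descendants' portion (£129,000) is divided into 3 shares of £43,000: Declan and Xiulan each take £43,000; Tariq's £43,000 share passes to Tariq's issue.
Tariq's share (£43,000) is divided into 2 shares of £21,500: Dayo and Hector each take £21,500.

Dayo receives £21,500.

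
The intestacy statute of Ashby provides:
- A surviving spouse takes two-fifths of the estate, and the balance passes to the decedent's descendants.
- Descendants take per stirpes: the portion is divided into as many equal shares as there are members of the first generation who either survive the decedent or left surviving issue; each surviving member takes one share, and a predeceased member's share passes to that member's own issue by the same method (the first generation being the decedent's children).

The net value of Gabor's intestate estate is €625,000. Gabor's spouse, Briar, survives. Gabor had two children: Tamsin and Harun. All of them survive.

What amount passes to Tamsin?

Tamsin receives €187,500.

Briar takes two-fifths of €625,000 = €250,000. The remaining €375,000 passes to the descendants.
The descendants' portion (€375,000) is divided into 2 shares of €187,500: Tamsin and Harun each take €187,500.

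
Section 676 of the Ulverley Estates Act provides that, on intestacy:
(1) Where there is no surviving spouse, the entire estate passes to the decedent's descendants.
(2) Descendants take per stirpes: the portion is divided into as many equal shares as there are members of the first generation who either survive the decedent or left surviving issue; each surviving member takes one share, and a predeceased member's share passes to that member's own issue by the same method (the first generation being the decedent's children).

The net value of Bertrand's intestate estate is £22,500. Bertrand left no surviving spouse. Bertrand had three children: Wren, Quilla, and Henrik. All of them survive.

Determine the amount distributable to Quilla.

The entire £22,500 passes to the descendants.
That amount (£22,500) is divided into 3 shares of £7,500: Wren, Quilla, and Henrik each take £7,500.

Quilla receives £7,500.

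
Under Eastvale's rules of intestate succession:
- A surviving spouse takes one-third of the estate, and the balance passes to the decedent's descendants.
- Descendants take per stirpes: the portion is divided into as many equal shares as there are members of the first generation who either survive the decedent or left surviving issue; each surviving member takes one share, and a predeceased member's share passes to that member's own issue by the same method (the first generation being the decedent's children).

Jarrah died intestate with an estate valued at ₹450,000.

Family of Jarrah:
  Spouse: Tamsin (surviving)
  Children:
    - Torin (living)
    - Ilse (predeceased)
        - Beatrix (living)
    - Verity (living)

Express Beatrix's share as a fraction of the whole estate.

Beatrix receives 2/9 of the estate.

Tamsin takes one-third of ₹450,000 = ₹150,000. The remaining ₹300,000 passes to the descendants.
The descendants' portion (₹300,000) is divided into 3 shares of ₹100,000: Torin and Verity each take ₹100,000; Ilse's ₹100,000 share passes to Ilse's issue.
Ilse's share (₹100,000) passes entirely to Beatrix.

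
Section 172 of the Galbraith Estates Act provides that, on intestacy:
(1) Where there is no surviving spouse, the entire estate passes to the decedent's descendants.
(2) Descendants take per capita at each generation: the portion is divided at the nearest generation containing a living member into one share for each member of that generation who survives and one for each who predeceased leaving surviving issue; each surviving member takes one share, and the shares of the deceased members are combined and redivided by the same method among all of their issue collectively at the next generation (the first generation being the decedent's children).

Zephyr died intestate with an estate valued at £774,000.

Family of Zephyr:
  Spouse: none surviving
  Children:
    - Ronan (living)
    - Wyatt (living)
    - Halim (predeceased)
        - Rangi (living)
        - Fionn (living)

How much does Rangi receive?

Rangi receives £129,000.

The entire £774,000 passes to the descendants.
That amount (£774,000) is divided at the children's generation into 3 shares of £258,000. Ronan and Wyatt each take £258,000. The remaining share for the deceased Halim (£258,000) is carried to the next generation.
That pool (£258,000) is divided at the grandchildren's generation equally among Rangi and Fionn: £129,000 each.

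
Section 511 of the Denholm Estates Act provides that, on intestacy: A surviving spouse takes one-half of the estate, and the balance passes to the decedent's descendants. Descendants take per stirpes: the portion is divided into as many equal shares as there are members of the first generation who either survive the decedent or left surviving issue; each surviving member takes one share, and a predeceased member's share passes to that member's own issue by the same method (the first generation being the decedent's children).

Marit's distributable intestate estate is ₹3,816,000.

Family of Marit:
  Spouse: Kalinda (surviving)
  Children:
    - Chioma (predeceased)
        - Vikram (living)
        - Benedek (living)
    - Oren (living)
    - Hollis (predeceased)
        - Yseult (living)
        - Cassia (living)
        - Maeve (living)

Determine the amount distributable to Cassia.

Kalinda takes one-half of ₹3,816,000 = ₹1,908,000. The remaining ₹1,908,000 passes to the descendants.
The descendants' portion (₹1,908,000) is divided into 3 shares of ₹636,000: Oren takes ₹636,000; Chioma's ₹636,000 share passes to Chioma's issue; Hollis's ₹636,000 share passes to Hollis's issue.
Chioma's share (₹636,000) is divided into 2 shares of ₹318,000: Vikram and Benedek each take ₹318,000.
Hollis's share (₹636,000) is divided into 3 shares of ₹212,000: Yseult, Cassia, and Maeve each take ₹212,000.

Cassia receives ₹212,000.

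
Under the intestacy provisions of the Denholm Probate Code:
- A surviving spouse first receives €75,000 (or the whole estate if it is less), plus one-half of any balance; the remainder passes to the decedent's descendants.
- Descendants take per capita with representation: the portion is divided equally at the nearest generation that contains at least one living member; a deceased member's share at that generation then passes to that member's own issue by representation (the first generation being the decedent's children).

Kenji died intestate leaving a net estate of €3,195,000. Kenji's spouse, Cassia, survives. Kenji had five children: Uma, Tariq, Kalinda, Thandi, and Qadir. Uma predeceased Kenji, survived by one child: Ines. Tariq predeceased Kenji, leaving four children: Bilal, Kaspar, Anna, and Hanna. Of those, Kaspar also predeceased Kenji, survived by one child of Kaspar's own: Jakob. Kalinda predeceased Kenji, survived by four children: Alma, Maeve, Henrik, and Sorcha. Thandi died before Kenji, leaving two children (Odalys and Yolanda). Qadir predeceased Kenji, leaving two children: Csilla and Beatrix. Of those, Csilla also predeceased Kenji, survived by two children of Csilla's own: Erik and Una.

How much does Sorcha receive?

Sorcha receives €120,000.

Cassia first takes €75,000, leaving a balance of €3,120,000. Cassia then takes one-half of the balance (€1,560,000), for a total of €1,635,000. The remaining €1,560,000 passes to the descendants.
No child survives, so the initial division is made at the grandchildren's generation.
The descendants' portion (€1,560,000) is divided into 13 shares of €120,000: Ines, Bilal, Anna, Hanna, Alma, Maeve, Henrik, Sorcha, Odalys, Yolanda, and Beatrix each take €120,000; Kaspar's €120,000 share passes to Kaspar's issue; Csilla's €120,000 share passes to Csilla's issue.
Kaspar's share (€120,000) passes entirely to Jakob.
Csilla's share (€120,000) is divided into 2 shares of €60,000: Erik and Una each take €60,000.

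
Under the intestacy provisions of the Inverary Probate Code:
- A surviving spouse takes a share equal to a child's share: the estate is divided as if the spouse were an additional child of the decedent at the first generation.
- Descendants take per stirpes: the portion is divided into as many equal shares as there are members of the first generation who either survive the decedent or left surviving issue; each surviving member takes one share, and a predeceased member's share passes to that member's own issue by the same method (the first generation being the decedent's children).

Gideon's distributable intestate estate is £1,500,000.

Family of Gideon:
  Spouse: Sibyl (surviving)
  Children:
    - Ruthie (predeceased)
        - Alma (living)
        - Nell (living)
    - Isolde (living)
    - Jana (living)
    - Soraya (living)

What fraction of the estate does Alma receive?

The spouse counts as an additional share at the children's level, so there are 5 primary shares of £300,000. Sibyl takes one such share (£300,000).
The children's combined portion (£1,200,000) is divided into 4 shares of £300,000: Isolde, Jana, and Soraya each take £300,000; Ruthie's £300,000 share passes to Ruthie's issue.
Ruthie's share (£300,000) is divided into 2 shares of £150,000: Alma and Nell each take £150,000.

Alma receives 1/10 of the estate.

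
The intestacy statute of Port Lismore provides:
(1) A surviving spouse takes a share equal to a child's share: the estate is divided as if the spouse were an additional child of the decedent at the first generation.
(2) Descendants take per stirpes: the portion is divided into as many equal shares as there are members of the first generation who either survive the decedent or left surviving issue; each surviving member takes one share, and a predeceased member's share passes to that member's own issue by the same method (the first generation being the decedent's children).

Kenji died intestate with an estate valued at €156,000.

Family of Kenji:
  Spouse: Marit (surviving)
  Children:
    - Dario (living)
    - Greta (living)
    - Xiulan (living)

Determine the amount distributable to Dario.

Dario receives €39,000.

The spouse counts as an additional share at the children's level, so there are 4 primary shares of €39,000. Marit takes one such share (€39,000).
The children's combined portion (€117,000) is divided into 3 shares of €39,000: Dario, Greta, and Xiulan each take €39,000.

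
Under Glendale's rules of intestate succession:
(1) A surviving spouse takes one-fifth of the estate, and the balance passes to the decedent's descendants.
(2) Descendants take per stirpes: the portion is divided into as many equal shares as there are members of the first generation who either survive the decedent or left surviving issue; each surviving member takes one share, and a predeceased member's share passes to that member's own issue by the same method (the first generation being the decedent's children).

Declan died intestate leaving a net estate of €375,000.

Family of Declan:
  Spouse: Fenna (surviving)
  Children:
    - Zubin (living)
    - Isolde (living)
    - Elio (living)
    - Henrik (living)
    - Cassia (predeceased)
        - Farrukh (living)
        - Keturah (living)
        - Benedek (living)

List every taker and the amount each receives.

Fenna takes one-fifth of €375,000 = €75,000. The remaining €300,000 passes to the descendants.
The descendants' portion (€300,000) is divided into 5 shares of €60,000: Zubin, Isolde, Elio, and Henrik each take €60,000; Cassia's €60,000 share passes to Cassia's issue.
Cassia's share (€60,000) is divided into 3 shares of €20,000: Farrukh, Keturah, and Benedek each take €20,000.

Fenna: €75,000; Zubin: €60,000; Isolde: €60,000; Elio: €60,000; Henrik: €60,000; Farrukh: €20,000; Keturah: €20,000; Benedek: €20,000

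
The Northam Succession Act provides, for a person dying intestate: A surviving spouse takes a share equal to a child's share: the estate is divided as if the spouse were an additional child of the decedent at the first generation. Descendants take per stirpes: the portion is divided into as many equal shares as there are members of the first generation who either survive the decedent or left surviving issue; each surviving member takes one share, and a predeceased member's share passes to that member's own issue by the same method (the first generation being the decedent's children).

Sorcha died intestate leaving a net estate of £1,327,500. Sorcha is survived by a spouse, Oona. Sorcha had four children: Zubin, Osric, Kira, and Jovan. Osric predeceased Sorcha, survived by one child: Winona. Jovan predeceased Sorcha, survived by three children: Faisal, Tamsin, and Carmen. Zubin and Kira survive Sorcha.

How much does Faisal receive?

The spouse counts as an additional share at the children's level, so there are 5 primary shares of £265,500. Oona takes one such share (£265,500).
The children's combined portion (£1,062,000) is divided into 4 shares of £265,500: Zubin and Kira each take £265,500; Osric's £265,500 share passes to Osric's issue; Jovan's £265,500 share passes to Jovan's issue.
Osric's share (£265,500) passes entirely to Winona.
Jovan's share (£265,500) is divided into 3 shares of £88,500: Faisal, Tamsin, and Carmen each take £88,500.

Faisal receives £88,500.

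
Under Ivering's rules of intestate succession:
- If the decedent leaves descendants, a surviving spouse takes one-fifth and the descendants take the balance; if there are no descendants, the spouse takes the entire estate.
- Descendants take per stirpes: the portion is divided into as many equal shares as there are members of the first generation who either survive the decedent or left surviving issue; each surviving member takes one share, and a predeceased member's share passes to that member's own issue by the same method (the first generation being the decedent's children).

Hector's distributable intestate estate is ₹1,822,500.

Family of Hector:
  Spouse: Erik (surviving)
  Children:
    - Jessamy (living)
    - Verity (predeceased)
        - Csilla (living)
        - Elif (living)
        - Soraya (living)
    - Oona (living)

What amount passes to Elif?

Erik takes one-fifth of ₹1,822,500 = ₹364,500. The remaining ₹1,458,000 passes to the descendants.
The descendants' portion (₹1,458,000) is divided into 3 shares of ₹486,000: Jessamy and Oona each take ₹486,000; Verity's ₹486,000 share passes to Verity's issue.
Verity's share (₹486,000) is divided into 3 shares of ₹162,000: Csilla, Elif, and Soraya each take ₹162,000.

Elif receives ₹162,000.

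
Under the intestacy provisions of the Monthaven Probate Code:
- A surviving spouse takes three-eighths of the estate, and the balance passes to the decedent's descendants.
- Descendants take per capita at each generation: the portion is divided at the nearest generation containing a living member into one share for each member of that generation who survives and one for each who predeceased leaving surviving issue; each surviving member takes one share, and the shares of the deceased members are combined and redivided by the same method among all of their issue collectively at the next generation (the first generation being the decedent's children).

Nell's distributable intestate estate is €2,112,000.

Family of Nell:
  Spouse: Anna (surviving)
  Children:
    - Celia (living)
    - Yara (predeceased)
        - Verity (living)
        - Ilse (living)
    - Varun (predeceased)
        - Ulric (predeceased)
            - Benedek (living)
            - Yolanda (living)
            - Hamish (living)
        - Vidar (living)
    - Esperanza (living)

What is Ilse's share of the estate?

Ilse receives €165,000.

Anna takes three-eighths of €2,112,000 = €792,000. The remaining €1,320,000 passes to the descendants.
The descendants' portion (€1,320,000) is divided at the children's generation into 4 shares of €330,000. Celia and Esperanza each take €330,000. The 2 shares of the deceased (Yara and Varun) are combined into a pool of €660,000.
That pool (€660,000) is divided at the grandchildren's generation into 4 shares of €165,000. Verity, Ilse, and Vidar each take €165,000. The remaining share for the deceased Ulric (€165,000) is carried to the next generation.
That pool (€165,000) is divided at the great-grandchildren's generation equally among Benedek, Yolanda, and Hamish: €55,000 each.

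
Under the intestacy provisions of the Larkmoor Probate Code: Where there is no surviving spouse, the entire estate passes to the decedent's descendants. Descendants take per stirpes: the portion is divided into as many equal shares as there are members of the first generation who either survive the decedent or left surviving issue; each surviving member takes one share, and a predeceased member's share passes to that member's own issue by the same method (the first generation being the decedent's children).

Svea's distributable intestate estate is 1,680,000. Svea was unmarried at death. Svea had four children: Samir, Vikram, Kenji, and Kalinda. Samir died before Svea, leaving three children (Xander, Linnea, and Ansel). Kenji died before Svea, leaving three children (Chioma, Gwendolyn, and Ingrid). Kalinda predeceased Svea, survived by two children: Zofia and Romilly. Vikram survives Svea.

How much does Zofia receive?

Zofia receives 210,000.

The entire 1,680,000 passes to the descendants.
That amount (1,680,000) is divided into 4 shares of 420,000: Vikram takes 420,000; Samir's 420,000 share passes to Samir's issue; Kenji's 420,000 share passes to Kenji's issue; Kalinda's 420,000 share passes to Kalinda's issue.
Samir's share (420,000) is divided into 3 shares of 140,000: Xander, Linnea, and Ansel each take 140,000.
Kenji's share (420,000) is divided into 3 shares of 140,000: Chioma, Gwendolyn, and Ingrid each take 140,000.
Kalinda's share (420,000) is divided into 2 shares of 210,000: Zofia and Romilly each take 210,000.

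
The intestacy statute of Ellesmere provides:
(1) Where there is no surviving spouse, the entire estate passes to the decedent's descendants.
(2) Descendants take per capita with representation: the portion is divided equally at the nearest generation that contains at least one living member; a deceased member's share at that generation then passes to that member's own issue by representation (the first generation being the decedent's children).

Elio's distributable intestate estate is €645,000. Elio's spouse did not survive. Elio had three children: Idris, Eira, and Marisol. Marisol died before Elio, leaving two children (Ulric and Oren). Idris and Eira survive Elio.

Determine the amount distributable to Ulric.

The entire €645,000 passes to the descendants.
That amount (€645,000) is divided into 3 shares of €215,000: Idris and Eira each take €215,000; Marisol's €215,000 share passes to Marisol's issue.
Marisol's share (€215,000) is divided into 2 shares of €107,500: Ulric and Oren each take €107,500.

Ulric receives €107,500.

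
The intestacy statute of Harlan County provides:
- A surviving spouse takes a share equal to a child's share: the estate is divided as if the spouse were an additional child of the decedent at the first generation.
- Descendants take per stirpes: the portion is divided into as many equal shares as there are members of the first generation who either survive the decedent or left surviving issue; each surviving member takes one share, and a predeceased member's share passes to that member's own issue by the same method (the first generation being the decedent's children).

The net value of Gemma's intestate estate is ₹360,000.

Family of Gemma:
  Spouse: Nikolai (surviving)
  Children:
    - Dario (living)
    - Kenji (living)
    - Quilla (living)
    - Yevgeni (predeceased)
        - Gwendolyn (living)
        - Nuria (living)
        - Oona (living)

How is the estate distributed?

The spouse counts as an additional share at the children's level, so there are 5 primary shares of ₹72,000. Nikolai takes one such share (₹72,000).
The children's combined portion (₹288,000) is divided into 4 shares of ₹72,000: Dario, Kenji, and Quilla each take ₹72,000; Yevgeni's ₹72,000 share passes to Yevgeni's issue.
Yevgeni's share (₹72,000) is divided into 3 shares of ₹24,000: Gwendolyn, Nuria, and Oona each take ₹24,000.

Nikolai: ₹72,000; Dario: ₹72,000; Kenji: ₹72,000; Quilla: ₹72,000; Gwendolyn: ₹24,000; Nuria: ₹24,000; Oona: ₹24,000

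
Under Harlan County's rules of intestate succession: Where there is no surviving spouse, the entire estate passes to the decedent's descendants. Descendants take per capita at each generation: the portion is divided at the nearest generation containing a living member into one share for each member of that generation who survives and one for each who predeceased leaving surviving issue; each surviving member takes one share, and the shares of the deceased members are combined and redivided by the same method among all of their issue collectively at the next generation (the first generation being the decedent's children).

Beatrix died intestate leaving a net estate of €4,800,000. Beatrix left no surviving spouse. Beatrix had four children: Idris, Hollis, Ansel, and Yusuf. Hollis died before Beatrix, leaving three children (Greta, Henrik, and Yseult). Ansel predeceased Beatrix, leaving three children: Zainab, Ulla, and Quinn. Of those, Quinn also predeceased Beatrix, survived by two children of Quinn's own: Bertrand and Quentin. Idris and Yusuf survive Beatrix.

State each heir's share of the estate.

The entire €4,800,000 passes to the descendants.
That amount (€4,800,000) is divided at the children's generation into 4 shares of €1,200,000. Idris and Yusuf each take €1,200,000. The 2 shares of the deceased (Hollis and Ansel) are combined into a pool of €2,400,000.
That pool (€2,400,000) is divided at the grandchildren's generation into 6 shares of €400,000. Greta, Henrik, Yseult, Zainab, and Ulla each take €400,000. The remaining share for the deceased Quinn (€400,000) is carried to the next generation.
That pool (€400,000) is divided at the great-grandchildren's generation equally among Bertrand and Quentin: €200,000 each.

Idris: €1,200,000; Greta: €400,000; Henrik: €400,000; Yseult: €400,000; Zainab: €400,000; Ulla: €400,000; Bertrand: €200,000; Quentin: €200,000; Yusuf: €1,200,000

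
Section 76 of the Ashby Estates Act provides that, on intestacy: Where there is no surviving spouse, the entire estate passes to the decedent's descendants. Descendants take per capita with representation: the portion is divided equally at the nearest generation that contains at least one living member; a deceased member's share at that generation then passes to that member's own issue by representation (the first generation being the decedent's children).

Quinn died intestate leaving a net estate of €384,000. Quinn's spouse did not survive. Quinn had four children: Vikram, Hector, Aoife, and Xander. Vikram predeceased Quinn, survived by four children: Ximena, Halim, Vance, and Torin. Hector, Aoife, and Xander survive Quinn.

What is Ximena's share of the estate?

The entire €384,000 passes to the descendants.
That amount (€384,000) is divided into 4 shares of €96,000: Hector, Aoife, and Xander each take €96,000; Vikram's €96,000 share passes to Vikram's issue.
Vikram's share (€96,000) is divided into 4 shares of €24,000: Ximena, Halim, Vance, and Torin each take €24,000.

Ximena receives €24,000.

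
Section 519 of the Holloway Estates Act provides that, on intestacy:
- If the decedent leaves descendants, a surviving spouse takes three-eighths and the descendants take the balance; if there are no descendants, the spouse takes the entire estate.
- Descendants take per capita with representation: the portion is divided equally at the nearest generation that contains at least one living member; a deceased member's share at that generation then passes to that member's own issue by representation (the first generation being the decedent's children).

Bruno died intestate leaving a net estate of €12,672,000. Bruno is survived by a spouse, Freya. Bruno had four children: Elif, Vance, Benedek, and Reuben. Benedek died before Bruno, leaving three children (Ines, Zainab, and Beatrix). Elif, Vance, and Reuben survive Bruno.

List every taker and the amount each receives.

Freya: €4,752,000; Elif: €1,980,000; Vance: €1,980,000; Ines: €660,000; Zainab: €660,000; Beatrix: €660,000; Reuben: €1,980,000

Freya takes three-eighths of €12,672,000 = €4,752,000. The remaining €7,920,000 passes to the descendants.
The descendants' portion (€7,920,000) is divided into 4 shares of €1,980,000: Elif, Vance, and Reuben each take €1,980,000; Benedek's €1,980,000 share passes to Benedek's issue.
Benedek's share (€1,980,000) is divided into 3 shares of €660,000: Ines, Zainab, and Beatrix each take €660,000.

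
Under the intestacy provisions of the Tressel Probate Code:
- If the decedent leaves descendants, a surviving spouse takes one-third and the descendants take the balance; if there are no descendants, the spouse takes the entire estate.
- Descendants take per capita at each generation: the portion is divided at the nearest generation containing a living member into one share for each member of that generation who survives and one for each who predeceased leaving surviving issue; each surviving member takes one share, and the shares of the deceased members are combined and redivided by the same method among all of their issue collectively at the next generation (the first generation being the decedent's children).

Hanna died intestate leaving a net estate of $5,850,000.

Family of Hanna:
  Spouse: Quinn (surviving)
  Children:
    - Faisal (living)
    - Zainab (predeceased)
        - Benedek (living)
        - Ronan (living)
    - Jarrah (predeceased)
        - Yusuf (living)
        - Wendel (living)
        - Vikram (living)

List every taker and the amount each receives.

Quinn: $1,950,000; Faisal: $1,300,000; Benedek: $520,000; Ronan: $520,000; Yusuf: $520,000; Wendel: $520,000; Vikram: $520,000

Quinn takes one-third of $5,850,000 = $1,950,000. The remaining $3,900,000 passes to the descendants.
The descendants' portion ($3,900,000) is divided at the children's generation into 3 shares of $1,300,000. Faisal takes $1,300,000. The 2 shares of the deceased (Zainab and Jarrah) are combined into a pool of $2,600,000.
That pool ($2,600,000) is divided at the grandchildren's generation equally among Benedek, Ronan, Yusuf, Wendel, and Vikram: $520,000 each.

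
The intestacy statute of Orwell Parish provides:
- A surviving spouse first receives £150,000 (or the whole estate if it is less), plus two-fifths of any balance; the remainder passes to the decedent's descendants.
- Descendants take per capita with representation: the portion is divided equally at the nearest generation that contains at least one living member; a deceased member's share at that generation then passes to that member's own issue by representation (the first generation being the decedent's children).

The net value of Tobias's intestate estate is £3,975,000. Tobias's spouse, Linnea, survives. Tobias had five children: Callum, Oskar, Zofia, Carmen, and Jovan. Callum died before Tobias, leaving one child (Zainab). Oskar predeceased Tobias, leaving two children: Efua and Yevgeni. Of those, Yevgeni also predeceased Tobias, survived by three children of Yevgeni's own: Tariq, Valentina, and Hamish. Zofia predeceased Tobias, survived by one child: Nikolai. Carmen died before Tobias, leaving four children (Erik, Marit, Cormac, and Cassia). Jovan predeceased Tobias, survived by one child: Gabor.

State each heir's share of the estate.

Linnea first takes £150,000, leaving a balance of £3,825,000. Linnea then takes two-fifths of the balance (£1,530,000), for a total of £1,680,000. The remaining £2,295,000 passes to the descendants.
No child survives, so the initial division is made at the grandchildren's generation.
The descendants' portion (£2,295,000) is divided into 9 shares of £255,000: Zainab, Efua, Nikolai, Erik, Marit, Cormac, Cassia, and Gabor each take £255,000; Yevgeni's £255,000 share passes to Yevgeni's issue.
Yevgeni's share (£255,000) is divided into 3 shares of £85,000: Tariq, Valentina, and Hamish each take £85,000.

Linnea: £1,680,000; Zainab: £255,000; Efua: £255,000; Tariq: £85,000; Valentina: £85,000; Hamish: £85,000; Nikolai: £255,000; Erik: £255,000; Marit: £255,000; Cormac: £255,000; Cassia: £255,000; Gabor: £255,000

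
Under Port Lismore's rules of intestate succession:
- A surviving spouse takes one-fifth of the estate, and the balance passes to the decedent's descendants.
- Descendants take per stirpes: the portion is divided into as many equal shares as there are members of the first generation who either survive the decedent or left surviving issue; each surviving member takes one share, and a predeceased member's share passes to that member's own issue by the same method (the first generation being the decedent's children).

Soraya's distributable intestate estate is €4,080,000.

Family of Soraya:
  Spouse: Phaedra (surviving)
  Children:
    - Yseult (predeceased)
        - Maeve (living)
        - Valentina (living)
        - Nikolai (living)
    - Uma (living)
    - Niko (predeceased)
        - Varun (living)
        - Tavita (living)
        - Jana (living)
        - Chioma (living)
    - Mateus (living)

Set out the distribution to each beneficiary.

Phaedra takes one-fifth of €4,080,000 = €816,000. The remaining €3,264,000 passes to the descendants.
The descendants' portion (€3,264,000) is divided into 4 shares of €816,000: Uma and Mateus each take €816,000; Yseult's €816,000 share passes to Yseult's issue; Niko's €816,000 share passes to Niko's issue.
Yseult's share (€816,000) is divided into 3 shares of €272,000: Maeve, Valentina, and Nikolai each take €272,000.
Niko's share (€816,000) is divided into 4 shares of €204,000: Varun, Tavita, Jana, and Chioma each take €204,000.

Phaedra: €816,000; Maeve: €272,000; Valentina: €272,000; Nikolai: €272,000; Uma: €816,000; Varun: €204,000; Tavita: €204,000; Jana: €204,000; Chioma: €204,000; Mateus: €816,000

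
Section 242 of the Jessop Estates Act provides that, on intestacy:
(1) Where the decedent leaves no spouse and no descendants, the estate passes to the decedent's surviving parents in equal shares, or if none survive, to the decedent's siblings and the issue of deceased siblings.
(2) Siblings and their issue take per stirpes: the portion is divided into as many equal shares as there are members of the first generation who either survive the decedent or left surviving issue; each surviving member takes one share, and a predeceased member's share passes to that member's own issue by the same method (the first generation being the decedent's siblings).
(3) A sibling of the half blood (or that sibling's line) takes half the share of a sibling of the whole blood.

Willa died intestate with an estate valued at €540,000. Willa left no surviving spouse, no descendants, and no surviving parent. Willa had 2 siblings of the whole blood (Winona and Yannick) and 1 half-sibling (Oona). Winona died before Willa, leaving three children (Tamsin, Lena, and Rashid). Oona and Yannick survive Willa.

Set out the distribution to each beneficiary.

The entire €540,000 passes to the siblings and their issue.
Counting each half-blood sibling's line as half a unit, there are 5/2 units in €540,000, so one unit is €216,000. Whole-blood lines (Winona and Yannick) take €216,000 each; half-blood lines (Oona) take €108,000 each.
Winona's share (€216,000) is divided into 3 shares of €72,000: Tamsin, Lena, and Rashid each take €72,000.

Oona: €108,000; Tamsin: €72,000; Lena: €72,000; Rashid: €72,000; Yannick: €216,000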